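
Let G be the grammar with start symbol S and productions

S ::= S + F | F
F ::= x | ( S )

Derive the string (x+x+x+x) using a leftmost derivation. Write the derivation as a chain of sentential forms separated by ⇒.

S ⇒ F   [S ::= F]
F ⇒ (S)   [F ::= ( S )]
(S) ⇒ (S+F)   [S ::= S + F]
(S+F) ⇒ (S+F+F)   [S ::= S + F]
(S+F+F) ⇒ (S+F+F+F)   [S ::= S + F]
(S+F+F+F) ⇒ (F+F+F+F)   [S ::= F]
(F+F+F+F) ⇒ (x+F+F+F)   [F ::= x]
(x+F+F+F) ⇒ (x+x+F+F)   [F ::= x]
(x+x+F+F) ⇒ (x+x+x+F)   [F ::= x]
(x+x+x+F) ⇒ (x+x+x+x)   [F ::= x]

S ⇒ F ⇒ (S) ⇒ (S+F) ⇒ (S+F+F) ⇒ (S+F+F+F) ⇒ (F+F+F+F) ⇒ (x+F+F+F) ⇒ (x+x+F+F) ⇒ (x+x+x+F) ⇒ (x+x+x+x)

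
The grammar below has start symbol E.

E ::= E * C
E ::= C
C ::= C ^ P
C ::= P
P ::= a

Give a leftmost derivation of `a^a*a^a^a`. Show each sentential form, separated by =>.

E=>E*C=>C*C=>C^P*C=>P^P*C=>a^P*C=>a^a*C=>a^a*C^P=>a^a*C^P^P=>a^a*P^P^P=>a^a*a^P^P=>a^a*a^a^P=>a^a*a^a^a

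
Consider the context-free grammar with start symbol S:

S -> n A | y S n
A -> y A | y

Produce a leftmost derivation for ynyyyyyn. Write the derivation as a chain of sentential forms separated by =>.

S => ySn => ynAn => ynyAn => ynyyAn => ynyyyAn => ynyyyyAn => ynyyyyyn

S => ySn   [S -> y S n]
ySn => ynAn   [S -> n A]
ynAn => ynyAn   [A -> y A]
ynyAn => ynyyAn   [A -> y A]
ynyyAn => ynyyyAn   [A -> y A]
ynyyyAn => ynyyyyAn   [A -> y A]
ynyyyyAn => ynyyyyyn   [A -> y]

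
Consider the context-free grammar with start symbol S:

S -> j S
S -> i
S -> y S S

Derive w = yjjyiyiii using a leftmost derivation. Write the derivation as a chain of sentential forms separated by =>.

S => ySS   [S -> y S S]
ySS => yjSS   [S -> j S]
yjSS => yjjSS   [S -> j S]
yjjSS => yjjySSS   [S -> y S S]
yjjySSS => yjjyiSS   [S -> i]
yjjyiSS => yjjyiySSS   [S -> y S S]
yjjyiySSS => yjjyiyiSS   [S -> i]
yjjyiyiSS => yjjyiyiiS   [S -> i]
yjjyiyiiS => yjjyiyiii   [S -> i]

S => ySS => yjSS => yjjSS => yjjySSS => yjjyiSS => yjjyiySSS => yjjyiyiSS => yjjyiyiiS => yjjyiyiii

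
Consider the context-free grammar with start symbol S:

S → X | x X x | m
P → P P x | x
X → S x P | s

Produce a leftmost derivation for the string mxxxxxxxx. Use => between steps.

S => X => SxP => mxP => mxPPx => mxPPxPx => mxPPxPxPx => mxxPxPxPx => mxxxxPxPx => mxxxxxxPx => mxxxxxxxx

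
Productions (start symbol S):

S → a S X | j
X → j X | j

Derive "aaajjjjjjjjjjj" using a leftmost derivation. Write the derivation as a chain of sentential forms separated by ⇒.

S⇒aSX⇒aaSXX⇒aaaSXXX⇒aaajXXX⇒aaajjXXX⇒aaajjjXXX⇒aaajjjjXXX⇒aaajjjjjXXX⇒aaajjjjjjXXX⇒aaajjjjjjjXX⇒aaajjjjjjjjX⇒aaajjjjjjjjjX⇒aaajjjjjjjjjjX⇒aaajjjjjjjjjjj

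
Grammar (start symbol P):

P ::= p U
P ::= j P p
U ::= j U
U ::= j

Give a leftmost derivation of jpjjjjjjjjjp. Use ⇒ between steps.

P ⇒ jPp ⇒ jpUp ⇒ jpjUp ⇒ jpjjUp ⇒ jpjjjUp ⇒ jpjjjjUp ⇒ jpjjjjjUp ⇒ jpjjjjjjUp ⇒ jpjjjjjjjUp ⇒ jpjjjjjjjjUp ⇒ jpjjjjjjjjjp

P ⇒ jPp   [P ::= j P p]
jPp ⇒ jpUp   [P ::= p U]
jpUp ⇒ jpjUp   [U ::= j U]
jpjUp ⇒ jpjjUp   [U ::= j U]
jpjjUp ⇒ jpjjjUp   [U ::= j U]
jpjjjUp ⇒ jpjjjjUp   [U ::= j U]
jpjjjjUp ⇒ jpjjjjjUp   [U ::= j U]
jpjjjjjUp ⇒ jpjjjjjjUp   [U ::= j U]
jpjjjjjjUp ⇒ jpjjjjjjjUp   [U ::= j U]
jpjjjjjjjUp ⇒ jpjjjjjjjjUp   [U ::= j U]
jpjjjjjjjjUp ⇒ jpjjjjjjjjjp   [U ::= j]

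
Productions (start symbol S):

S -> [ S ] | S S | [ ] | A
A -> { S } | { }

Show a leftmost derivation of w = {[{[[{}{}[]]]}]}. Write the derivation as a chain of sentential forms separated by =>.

S => A => {S} => {[S]} => {[A]} => {[{S}]} => {[{[S]}]} => {[{[[S]]}]} => {[{[[SS]]}]} => {[{[[SSS]]}]} => {[{[[ASS]]}]} => {[{[[{}SS]]}]} => {[{[[{}AS]]}]} => {[{[[{}{}S]]}]} => {[{[[{}{}[]]]}]}

S => A   [S -> A]
A => {S}   [A -> { S }]
{S} => {[S]}   [S -> [ S ]]
{[S]} => {[A]}   [S -> A]
{[A]} => {[{S}]}   [A -> { S }]
{[{S}]} => {[{[S]}]}   [S -> [ S ]]
{[{[S]}]} => {[{[[S]]}]}   [S -> [ S ]]
{[{[[S]]}]} => {[{[[SS]]}]}   [S -> S S]
{[{[[SS]]}]} => {[{[[SSS]]}]}   [S -> S S]
{[{[[SSS]]}]} => {[{[[ASS]]}]}   [S -> A]
{[{[[ASS]]}]} => {[{[[{}SS]]}]}   [A -> { }]
{[{[[{}SS]]}]} => {[{[[{}AS]]}]}   [S -> A]
{[{[[{}AS]]}]} => {[{[[{}{}S]]}]}   [A -> { }]
{[{[[{}{}S]]}]} => {[{[[{}{}[]]]}]}   [S -> [ ]]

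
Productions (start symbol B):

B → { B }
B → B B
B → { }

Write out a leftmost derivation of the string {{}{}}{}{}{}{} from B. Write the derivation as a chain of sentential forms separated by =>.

B => BB => BBB => BBBB => BBBBB => {B}BBBB => {BB}BBBB => {{}B}BBBB => {{}{}}BBBB => {{}{}}{}BBB => {{}{}}{}{}BB => {{}{}}{}{}{}B => {{}{}}{}{}{}{}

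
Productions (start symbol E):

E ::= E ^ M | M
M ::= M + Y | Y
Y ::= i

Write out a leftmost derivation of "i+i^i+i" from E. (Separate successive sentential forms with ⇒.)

E⇒E^M⇒M^M⇒M+Y^M⇒Y+Y^M⇒i+Y^M⇒i+i^M⇒i+i^M+Y⇒i+i^Y+Y⇒i+i^i+Y⇒i+i^i+i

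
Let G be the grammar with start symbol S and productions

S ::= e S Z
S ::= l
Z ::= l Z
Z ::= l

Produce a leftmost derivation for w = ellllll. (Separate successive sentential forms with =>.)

S => eSZ => elZ => ellZ => elllZ => ellllZ => elllllZ => ellllll

S => eSZ   [S ::= e S Z]
eSZ => elZ   [S ::= l]
elZ => ellZ   [Z ::= l Z]
ellZ => elllZ   [Z ::= l Z]
elllZ => ellllZ   [Z ::= l Z]
ellllZ => elllllZ   [Z ::= l Z]
elllllZ => ellllll   [Z ::= l]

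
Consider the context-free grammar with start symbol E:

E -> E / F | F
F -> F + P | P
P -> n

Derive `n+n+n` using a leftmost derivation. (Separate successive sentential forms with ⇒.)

E ⇒ F ⇒ F+P ⇒ F+P+P ⇒ P+P+P ⇒ n+P+P ⇒ n+n+P ⇒ n+n+n

E ⇒ F   [E -> F]
F ⇒ F+P   [F -> F + P]
F+P ⇒ F+P+P   [F -> F + P]
F+P+P ⇒ P+P+P   [F -> P]
P+P+P ⇒ n+P+P   [P -> n]
n+P+P ⇒ n+n+P   [P -> n]
n+n+P ⇒ n+n+n   [P -> n]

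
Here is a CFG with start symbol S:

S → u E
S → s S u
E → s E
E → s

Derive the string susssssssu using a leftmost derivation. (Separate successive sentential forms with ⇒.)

S⇒sSu⇒suEu⇒susEu⇒sussEu⇒susssEu⇒sussssEu⇒susssssEu⇒sussssssEu⇒susssssssu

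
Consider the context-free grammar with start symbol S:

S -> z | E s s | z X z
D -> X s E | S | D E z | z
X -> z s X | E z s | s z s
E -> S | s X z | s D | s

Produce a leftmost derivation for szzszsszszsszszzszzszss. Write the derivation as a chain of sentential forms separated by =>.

S => Ess => sXzss => sEzszss => sSzszss => szXzzszss => szzsXzzszss => szzszsXzzszss => szzszsEzszzszss => szzszssXzzszzszss => szzszsszsXzzszzszss => szzszsszszsXzzszzszss => szzszsszszsszszzszzszss

S => Ess   [S -> E s s]
Ess => sXzss   [E -> s X z]
sXzss => sEzszss   [X -> E z s]
sEzszss => sSzszss   [E -> S]
sSzszss => szXzzszss   [S -> z X z]
szXzzszss => szzsXzzszss   [X -> z s X]
szzsXzzszss => szzszsXzzszss   [X -> z s X]
szzszsXzzszss => szzszsEzszzszss   [X -> E z s]
szzszsEzszzszss => szzszssXzzszzszss   [E -> s X z]
szzszssXzzszzszss => szzszsszsXzzszzszss   [X -> z s X]
szzszsszsXzzszzszss => szzszsszszsXzzszzszss   [X -> z s X]
szzszsszszsXzzszzszss => szzszsszszsszszzszzszss   [X -> s z s]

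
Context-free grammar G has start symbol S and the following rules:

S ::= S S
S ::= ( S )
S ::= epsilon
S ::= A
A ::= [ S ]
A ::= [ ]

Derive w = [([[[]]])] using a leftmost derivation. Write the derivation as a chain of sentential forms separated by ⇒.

S⇒A⇒[S]⇒[(S)]⇒[(A)]⇒[([S])]⇒[([A])]⇒[([[S]])]⇒[([[SS]])]⇒[([[SSS]])]⇒[([[ASS]])]⇒[([[[S]SS]])]⇒[([[[]SS]])]⇒[([[[]S]])]⇒[([[[]]])]

S ⇒ A   [S ::= A]
A ⇒ [S]   [A ::= [ S ]]
[S] ⇒ [(S)]   [S ::= ( S )]
[(S)] ⇒ [(A)]   [S ::= A]
[(A)] ⇒ [([S])]   [A ::= [ S ]]
[([S])] ⇒ [([A])]   [S ::= A]
[([A])] ⇒ [([[S]])]   [A ::= [ S ]]
[([[S]])] ⇒ [([[SS]])]   [S ::= S S]
[([[SS]])] ⇒ [([[SSS]])]   [S ::= S S]
[([[SSS]])] ⇒ [([[ASS]])]   [S ::= A]
[([[ASS]])] ⇒ [([[[S]SS]])]   [A ::= [ S ]]
[([[[S]SS]])] ⇒ [([[[]SS]])]   [S ::= epsilon]
[([[[]SS]])] ⇒ [([[[]S]])]   [S ::= epsilon]
[([[[]S]])] ⇒ [([[[]]])]   [S ::= epsilon]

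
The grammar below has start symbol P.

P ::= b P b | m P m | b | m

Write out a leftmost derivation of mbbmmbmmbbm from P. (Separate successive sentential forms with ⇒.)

P ⇒ mPm ⇒ mbPbm ⇒ mbbPbbm ⇒ mbbmPmbbm ⇒ mbbmmPmmbbm ⇒ mbbmmbmmbbm

P ⇒ mPm   [P ::= m P m]
mPm ⇒ mbPbm   [P ::= b P b]
mbPbm ⇒ mbbPbbm   [P ::= b P b]
mbbPbbm ⇒ mbbmPmbbm   [P ::= m P m]
mbbmPmbbm ⇒ mbbmmPmmbbm   [P ::= m P m]
mbbmmPmmbbm ⇒ mbbmmbmmbbm   [P ::= b]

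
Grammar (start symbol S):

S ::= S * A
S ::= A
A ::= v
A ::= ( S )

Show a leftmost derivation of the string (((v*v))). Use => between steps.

S=>A=>(S)=>(A)=>((S))=>((A))=>(((S)))=>(((S*A)))=>(((A*A)))=>(((v*A)))=>(((v*v)))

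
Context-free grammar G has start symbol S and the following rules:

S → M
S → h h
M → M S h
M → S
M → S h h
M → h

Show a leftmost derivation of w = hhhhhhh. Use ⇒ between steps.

S ⇒ M ⇒ MSh ⇒ ShhSh ⇒ hhhhSh ⇒ hhhhhhh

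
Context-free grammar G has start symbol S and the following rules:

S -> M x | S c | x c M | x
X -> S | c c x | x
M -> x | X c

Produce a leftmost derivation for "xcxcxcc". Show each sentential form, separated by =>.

S => Sc => Scc => Mxcc => Xcxcc => Scxcc => xcMcxcc => xcxcxcc

S => Sc   [S -> S c]
Sc => Scc   [S -> S c]
Scc => Mxcc   [S -> M x]
Mxcc => Xcxcc   [M -> X c]
Xcxcc => Scxcc   [X -> S]
Scxcc => xcMcxcc   [S -> x c M]
xcMcxcc => xcxcxcc   [M -> x]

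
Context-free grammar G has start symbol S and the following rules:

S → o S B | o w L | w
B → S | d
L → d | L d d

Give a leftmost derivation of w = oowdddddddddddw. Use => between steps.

S=>oSB=>oowLB=>oowLddB=>oowLddddB=>oowLddddddB=>oowLddddddddB=>oowLddddddddddB=>oowdddddddddddB=>oowdddddddddddS=>oowdddddddddddw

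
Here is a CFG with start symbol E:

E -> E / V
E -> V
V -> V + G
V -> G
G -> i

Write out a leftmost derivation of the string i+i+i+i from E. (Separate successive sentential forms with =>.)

E=>V=>V+G=>V+G+G=>V+G+G+G=>G+G+G+G=>i+G+G+G=>i+i+G+G=>i+i+i+G=>i+i+i+i

E => V   [E -> V]
V => V+G   [V -> V + G]
V+G => V+G+G   [V -> V + G]
V+G+G => V+G+G+G   [V -> V + G]
V+G+G+G => G+G+G+G   [V -> G]
G+G+G+G => i+G+G+G   [G -> i]
i+G+G+G => i+i+G+G   [G -> i]
i+i+G+G => i+i+i+G   [G -> i]
i+i+i+G => i+i+i+i   [G -> i]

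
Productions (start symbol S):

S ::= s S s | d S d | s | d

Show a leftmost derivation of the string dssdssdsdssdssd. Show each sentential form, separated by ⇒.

S ⇒ dSd ⇒ dsSsd ⇒ dssSssd ⇒ dssdSdssd ⇒ dssdsSsdssd ⇒ dssdssSssdssd ⇒ dssdssdSdssdssd ⇒ dssdssdsdssdssd

S ⇒ dSd   [S ::= d S d]
dSd ⇒ dsSsd   [S ::= s S s]
dsSsd ⇒ dssSssd   [S ::= s S s]
dssSssd ⇒ dssdSdssd   [S ::= d S d]
dssdSdssd ⇒ dssdsSsdssd   [S ::= s S s]
dssdsSsdssd ⇒ dssdssSssdssd   [S ::= s S s]
dssdssSssdssd ⇒ dssdssdSdssdssd   [S ::= d S d]
dssdssdSdssdssd ⇒ dssdssdsdssdssd   [S ::= s]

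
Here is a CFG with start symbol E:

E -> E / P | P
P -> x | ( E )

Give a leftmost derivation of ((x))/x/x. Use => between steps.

E => E/P   [E -> E / P]
E/P => E/P/P   [E -> E / P]
E/P/P => P/P/P   [E -> P]
P/P/P => (E)/P/P   [P -> ( E )]
(E)/P/P => (P)/P/P   [E -> P]
(P)/P/P => ((E))/P/P   [P -> ( E )]
((E))/P/P => ((P))/P/P   [E -> P]
((P))/P/P => ((x))/P/P   [P -> x]
((x))/P/P => ((x))/x/P   [P -> x]
((x))/x/P => ((x))/x/x   [P -> x]

E=>E/P=>E/P/P=>P/P/P=>(E)/P/P=>(P)/P/P=>((E))/P/P=>((P))/P/P=>((x))/P/P=>((x))/x/P=>((x))/x/x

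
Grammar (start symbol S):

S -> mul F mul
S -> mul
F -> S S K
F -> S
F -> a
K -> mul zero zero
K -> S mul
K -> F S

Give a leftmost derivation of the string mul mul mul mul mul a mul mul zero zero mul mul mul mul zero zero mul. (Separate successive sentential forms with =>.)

S => mul F mul => mul S S K mul => mul mul F mul S K mul => mul mul S mul S K mul => mul mul mul F mul mul S K mul => mul mul mul S S K mul mul S K mul => mul mul mul mul S K mul mul S K mul => mul mul mul mul mul F mul K mul mul S K mul => mul mul mul mul mul a mul K mul mul S K mul => mul mul mul mul mul a mul mul zero zero mul mul S K mul => mul mul mul mul mul a mul mul zero zero mul mul mul K mul => mul mul mul mul mul a mul mul zero zero mul mul mul mul zero zero mul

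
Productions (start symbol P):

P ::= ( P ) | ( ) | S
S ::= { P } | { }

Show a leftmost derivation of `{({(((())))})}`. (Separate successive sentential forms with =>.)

P => S => {P} => {(P)} => {(S)} => {({P})} => {({(P)})} => {({((P))})} => {({(((P)))})} => {({(((())))})}

P => S   [P ::= S]
S => {P}   [S ::= { P }]
{P} => {(P)}   [P ::= ( P )]
{(P)} => {(S)}   [P ::= S]
{(S)} => {({P})}   [S ::= { P }]
{({P})} => {({(P)})}   [P ::= ( P )]
{({(P)})} => {({((P))})}   [P ::= ( P )]
{({((P))})} => {({(((P)))})}   [P ::= ( P )]
{({(((P)))})} => {({(((())))})}   [P ::= ( )]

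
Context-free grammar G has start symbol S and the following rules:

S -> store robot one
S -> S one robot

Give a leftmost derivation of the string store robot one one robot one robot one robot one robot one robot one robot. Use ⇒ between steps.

S ⇒ S one robot ⇒ S one robot one robot ⇒ S one robot one robot one robot ⇒ S one robot one robot one robot one robot ⇒ S one robot one robot one robot one robot one robot ⇒ S one robot one robot one robot one robot one robot one robot ⇒ store robot one one robot one robot one robot one robot one robot one robot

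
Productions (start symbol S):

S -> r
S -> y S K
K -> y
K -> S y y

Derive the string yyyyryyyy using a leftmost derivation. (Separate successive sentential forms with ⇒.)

S ⇒ ySK ⇒ yySKK ⇒ yyySKKK ⇒ yyyySKKKK ⇒ yyyyrKKKK ⇒ yyyyryKKK ⇒ yyyyryyKK ⇒ yyyyryyyK ⇒ yyyyryyyy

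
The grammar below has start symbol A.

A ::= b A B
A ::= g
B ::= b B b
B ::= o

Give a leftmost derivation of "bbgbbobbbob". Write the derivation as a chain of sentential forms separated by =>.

A=>bAB=>bbABB=>bbgBB=>bbgbBbB=>bbgbbBbbB=>bbgbbobbB=>bbgbbobbbBb=>bbgbbobbbob

A => bAB   [A ::= b A B]
bAB => bbABB   [A ::= b A B]
bbABB => bbgBB   [A ::= g]
bbgBB => bbgbBbB   [B ::= b B b]
bbgbBbB => bbgbbBbbB   [B ::= b B b]
bbgbbBbbB => bbgbbobbB   [B ::= o]
bbgbbobbB => bbgbbobbbBb   [B ::= b B b]
bbgbbobbbBb => bbgbbobbbob   [B ::= o]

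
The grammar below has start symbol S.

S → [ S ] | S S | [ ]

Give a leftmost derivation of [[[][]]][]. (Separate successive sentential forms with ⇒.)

S ⇒ SS ⇒ [S]S ⇒ [[S]]S ⇒ [[SS]]S ⇒ [[[]S]]S ⇒ [[[][]]]S ⇒ [[[][]]][]

S ⇒ SS   [S → S S]
SS ⇒ [S]S   [S → [ S ]]
[S]S ⇒ [[S]]S   [S → [ S ]]
[[S]]S ⇒ [[SS]]S   [S → S S]
[[SS]]S ⇒ [[[]S]]S   [S → [ ]]
[[[]S]]S ⇒ [[[][]]]S   [S → [ ]]
[[[][]]]S ⇒ [[[][]]][]   [S → [ ]]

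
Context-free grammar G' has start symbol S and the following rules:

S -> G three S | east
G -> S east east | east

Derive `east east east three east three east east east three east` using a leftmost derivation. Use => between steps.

S => G three S   [S -> G three S]
G three S => S east east three S   [G -> S east east]
S east east three S => G three S east east three S   [S -> G three S]
G three S east east three S => S east east three S east east three S   [G -> S east east]
S east east three S east east three S => east east east three S east east three S   [S -> east]
east east east three S east east three S => east east east three G three S east east three S   [S -> G three S]
east east east three G three S east east three S => east east east three east three S east east three S   [G -> east]
east east east three east three S east east three S => east east east three east three east east east three S   [S -> east]
east east east three east three east east east three S => east east east three east three east east east three east   [S -> east]

S => G three S => S east east three S => G three S east east three S => S east east three S east east three S => east east east three S east east three S => east east east three G three S east east three S => east east east three east three S east east three S => east east east three east three east east east three S => east east east three east three east east east three east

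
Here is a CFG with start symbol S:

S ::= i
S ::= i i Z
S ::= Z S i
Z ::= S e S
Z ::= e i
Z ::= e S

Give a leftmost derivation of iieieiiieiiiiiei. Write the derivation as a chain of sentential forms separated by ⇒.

S ⇒ iiZ   [S ::= i i Z]
iiZ ⇒ iiSeS   [Z ::= S e S]
iiSeS ⇒ iiZSieS   [S ::= Z S i]
iiZSieS ⇒ iieSSieS   [Z ::= e S]
iieSSieS ⇒ iieZSiSieS   [S ::= Z S i]
iieZSiSieS ⇒ iieSeSSiSieS   [Z ::= S e S]
iieSeSSiSieS ⇒ iieieSSiSieS   [S ::= i]
iieieSSiSieS ⇒ iieieiiZSiSieS   [S ::= i i Z]
iieieiiZSiSieS ⇒ iieieiiSeSSiSieS   [Z ::= S e S]
iieieiiSeSSiSieS ⇒ iieieiiieSSiSieS   [S ::= i]
iieieiiieSSiSieS ⇒ iieieiiieiSiSieS   [S ::= i]
iieieiiieiSiSieS ⇒ iieieiiieiiiSieS   [S ::= i]
iieieiiieiiiSieS ⇒ iieieiiieiiiiieS   [S ::= i]
iieieiiieiiiiieS ⇒ iieieiiieiiiiiei   [S ::= i]

S⇒iiZ⇒iiSeS⇒iiZSieS⇒iieSSieS⇒iieZSiSieS⇒iieSeSSiSieS⇒iieieSSiSieS⇒iieieiiZSiSieS⇒iieieiiSeSSiSieS⇒iieieiiieSSiSieS⇒iieieiiieiSiSieS⇒iieieiiieiiiSieS⇒iieieiiieiiiiieS⇒iieieiiieiiiiiei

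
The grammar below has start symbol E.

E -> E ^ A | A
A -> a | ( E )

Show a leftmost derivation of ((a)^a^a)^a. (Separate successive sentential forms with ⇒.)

E ⇒ E^A   [E -> E ^ A]
E^A ⇒ A^A   [E -> A]
A^A ⇒ (E)^A   [A -> ( E )]
(E)^A ⇒ (E^A)^A   [E -> E ^ A]
(E^A)^A ⇒ (E^A^A)^A   [E -> E ^ A]
(E^A^A)^A ⇒ (A^A^A)^A   [E -> A]
(A^A^A)^A ⇒ ((E)^A^A)^A   [A -> ( E )]
((E)^A^A)^A ⇒ ((A)^A^A)^A   [E -> A]
((A)^A^A)^A ⇒ ((a)^A^A)^A   [A -> a]
((a)^A^A)^A ⇒ ((a)^a^A)^A   [A -> a]
((a)^a^A)^A ⇒ ((a)^a^a)^A   [A -> a]
((a)^a^a)^A ⇒ ((a)^a^a)^a   [A -> a]

E ⇒ E^A ⇒ A^A ⇒ (E)^A ⇒ (E^A)^A ⇒ (E^A^A)^A ⇒ (A^A^A)^A ⇒ ((E)^A^A)^A ⇒ ((A)^A^A)^A ⇒ ((a)^A^A)^A ⇒ ((a)^a^A)^A ⇒ ((a)^a^a)^A ⇒ ((a)^a^a)^a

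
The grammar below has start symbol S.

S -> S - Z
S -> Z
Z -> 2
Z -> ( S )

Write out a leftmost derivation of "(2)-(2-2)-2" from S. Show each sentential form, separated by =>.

S => S-Z   [S -> S - Z]
S-Z => S-Z-Z   [S -> S - Z]
S-Z-Z => Z-Z-Z   [S -> Z]
Z-Z-Z => (S)-Z-Z   [Z -> ( S )]
(S)-Z-Z => (Z)-Z-Z   [S -> Z]
(Z)-Z-Z => (2)-Z-Z   [Z -> 2]
(2)-Z-Z => (2)-(S)-Z   [Z -> ( S )]
(2)-(S)-Z => (2)-(S-Z)-Z   [S -> S - Z]
(2)-(S-Z)-Z => (2)-(Z-Z)-Z   [S -> Z]
(2)-(Z-Z)-Z => (2)-(2-Z)-Z   [Z -> 2]
(2)-(2-Z)-Z => (2)-(2-2)-Z   [Z -> 2]
(2)-(2-2)-Z => (2)-(2-2)-2   [Z -> 2]

S => S-Z => S-Z-Z => Z-Z-Z => (S)-Z-Z => (Z)-Z-Z => (2)-Z-Z => (2)-(S)-Z => (2)-(S-Z)-Z => (2)-(Z-Z)-Z => (2)-(2-Z)-Z => (2)-(2-2)-Z => (2)-(2-2)-2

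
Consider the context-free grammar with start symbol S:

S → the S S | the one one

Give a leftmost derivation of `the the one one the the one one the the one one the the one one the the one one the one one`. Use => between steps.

S => the S S => the the one one S => the the one one the S S => the the one one the the one one S => the the one one the the one one the S S => the the one one the the one one the the one one S => the the one one the the one one the the one one the S S => the the one one the the one one the the one one the the one one S => the the one one the the one one the the one one the the one one the S S => the the one one the the one one the the one one the the one one the the one one S => the the one one the the one one the the one one the the one one the the one one the one one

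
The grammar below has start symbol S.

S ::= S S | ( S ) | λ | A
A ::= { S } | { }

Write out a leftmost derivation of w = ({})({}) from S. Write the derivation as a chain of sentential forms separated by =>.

S => SS => (S)S => (A)S => ({})S => ({})(S) => ({})(A) => ({})({S}) => ({})({})

S => SS   [S ::= S S]
SS => (S)S   [S ::= ( S )]
(S)S => (A)S   [S ::= A]
(A)S => ({})S   [A ::= { }]
({})S => ({})(S)   [S ::= ( S )]
({})(S) => ({})(A)   [S ::= A]
({})(A) => ({})({S})   [A ::= { S }]
({})({S}) => ({})({})   [S ::= λ]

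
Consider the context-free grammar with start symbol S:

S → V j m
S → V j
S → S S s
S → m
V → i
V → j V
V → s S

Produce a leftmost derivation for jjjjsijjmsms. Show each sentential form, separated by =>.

S => SSs => SSsSs => VjSsSs => jVjSsSs => jjVjSsSs => jjjVjSsSs => jjjjVjSsSs => jjjjsSjSsSs => jjjjsVjjSsSs => jjjjsijjSsSs => jjjjsijjmsSs => jjjjsijjmsms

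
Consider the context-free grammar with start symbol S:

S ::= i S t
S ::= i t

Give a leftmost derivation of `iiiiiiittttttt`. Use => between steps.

S => iSt   [S ::= i S t]
iSt => iiStt   [S ::= i S t]
iiStt => iiiSttt   [S ::= i S t]
iiiSttt => iiiiStttt   [S ::= i S t]
iiiiStttt => iiiiiSttttt   [S ::= i S t]
iiiiiSttttt => iiiiiiStttttt   [S ::= i S t]
iiiiiiStttttt => iiiiiiittttttt   [S ::= i t]

S => iSt => iiStt => iiiSttt => iiiiStttt => iiiiiSttttt => iiiiiiStttttt => iiiiiiittttttt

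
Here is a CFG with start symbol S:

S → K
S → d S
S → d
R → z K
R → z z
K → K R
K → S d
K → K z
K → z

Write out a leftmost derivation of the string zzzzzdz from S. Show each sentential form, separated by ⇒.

S ⇒ K ⇒ Kz ⇒ Sdz ⇒ Kdz ⇒ KRdz ⇒ KRRdz ⇒ zRRdz ⇒ zzzRdz ⇒ zzzzzdz

S ⇒ K   [S → K]
K ⇒ Kz   [K → K z]
Kz ⇒ Sdz   [K → S d]
Sdz ⇒ Kdz   [S → K]
Kdz ⇒ KRdz   [K → K R]
KRdz ⇒ KRRdz   [K → K R]
KRRdz ⇒ zRRdz   [K → z]
zRRdz ⇒ zzzRdz   [R → z z]
zzzRdz ⇒ zzzzzdz   [R → z z]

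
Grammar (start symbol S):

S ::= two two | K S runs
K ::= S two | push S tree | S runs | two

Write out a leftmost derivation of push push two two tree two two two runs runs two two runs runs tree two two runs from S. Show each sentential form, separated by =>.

S => K S runs => push S tree S runs => push K S runs tree S runs => push push S tree S runs tree S runs => push push two two tree S runs tree S runs => push push two two tree K S runs runs tree S runs => push push two two tree S runs S runs runs tree S runs => push push two two tree K S runs runs S runs runs tree S runs => push push two two tree two S runs runs S runs runs tree S runs => push push two two tree two two two runs runs S runs runs tree S runs => push push two two tree two two two runs runs two two runs runs tree S runs => push push two two tree two two two runs runs two two runs runs tree two two runs

S => K S runs   [S ::= K S runs]
K S runs => push S tree S runs   [K ::= push S tree]
push S tree S runs => push K S runs tree S runs   [S ::= K S runs]
push K S runs tree S runs => push push S tree S runs tree S runs   [K ::= push S tree]
push push S tree S runs tree S runs => push push two two tree S runs tree S runs   [S ::= two two]
push push two two tree S runs tree S runs => push push two two tree K S runs runs tree S runs   [S ::= K S runs]
push push two two tree K S runs runs tree S runs => push push two two tree S runs S runs runs tree S runs   [K ::= S runs]
push push two two tree S runs S runs runs tree S runs => push push two two tree K S runs runs S runs runs tree S runs   [S ::= K S runs]
push push two two tree K S runs runs S runs runs tree S runs => push push two two tree two S runs runs S runs runs tree S runs   [K ::= two]
push push two two tree two S runs runs S runs runs tree S runs => push push two two tree two two two runs runs S runs runs tree S runs   [S ::= two two]
push push two two tree two two two runs runs S runs runs tree S runs => push push two two tree two two two runs runs two two runs runs tree S runs   [S ::= two two]
push push two two tree two two two runs runs two two runs runs tree S runs => push push two two tree two two two runs runs two two runs runs tree two two runs   [S ::= two two]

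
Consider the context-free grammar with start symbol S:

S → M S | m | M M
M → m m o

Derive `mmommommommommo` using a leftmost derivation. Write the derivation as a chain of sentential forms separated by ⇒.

S ⇒ MS ⇒ mmoS ⇒ mmoMS ⇒ mmommoS ⇒ mmommoMS ⇒ mmommommoS ⇒ mmommommoMM ⇒ mmommommommoM ⇒ mmommommommommo

S ⇒ MS   [S → M S]
MS ⇒ mmoS   [M → m m o]
mmoS ⇒ mmoMS   [S → M S]
mmoMS ⇒ mmommoS   [M → m m o]
mmommoS ⇒ mmommoMS   [S → M S]
mmommoMS ⇒ mmommommoS   [M → m m o]
mmommommoS ⇒ mmommommoMM   [S → M M]
mmommommoMM ⇒ mmommommommoM   [M → m m o]
mmommommommoM ⇒ mmommommommommo   [M → m m o]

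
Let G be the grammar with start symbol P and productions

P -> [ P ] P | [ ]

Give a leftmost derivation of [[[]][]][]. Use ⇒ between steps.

P ⇒ [P]P   [P -> [ P ] P]
[P]P ⇒ [[P]P]P   [P -> [ P ] P]
[[P]P]P ⇒ [[[]]P]P   [P -> [ ]]
[[[]]P]P ⇒ [[[]][]]P   [P -> [ ]]
[[[]][]]P ⇒ [[[]][]][]   [P -> [ ]]

P ⇒ [P]P ⇒ [[P]P]P ⇒ [[[]]P]P ⇒ [[[]][]]P ⇒ [[[]][]][]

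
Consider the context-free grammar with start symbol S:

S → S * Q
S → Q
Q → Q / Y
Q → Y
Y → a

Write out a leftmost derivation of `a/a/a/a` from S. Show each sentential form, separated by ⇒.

S⇒Q⇒Q/Y⇒Q/Y/Y⇒Q/Y/Y/Y⇒Y/Y/Y/Y⇒a/Y/Y/Y⇒a/a/Y/Y⇒a/a/a/Y⇒a/a/a/a

S ⇒ Q   [S → Q]
Q ⇒ Q/Y   [Q → Q / Y]
Q/Y ⇒ Q/Y/Y   [Q → Q / Y]
Q/Y/Y ⇒ Q/Y/Y/Y   [Q → Q / Y]
Q/Y/Y/Y ⇒ Y/Y/Y/Y   [Q → Y]
Y/Y/Y/Y ⇒ a/Y/Y/Y   [Y → a]
a/Y/Y/Y ⇒ a/a/Y/Y   [Y → a]
a/a/Y/Y ⇒ a/a/a/Y   [Y → a]
a/a/a/Y ⇒ a/a/a/a   [Y → a]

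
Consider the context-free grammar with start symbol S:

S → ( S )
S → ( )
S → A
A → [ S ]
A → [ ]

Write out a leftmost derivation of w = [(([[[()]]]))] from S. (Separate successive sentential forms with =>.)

S => A => [S] => [(S)] => [((S))] => [((A))] => [(([S]))] => [(([A]))] => [(([[S]]))] => [(([[A]]))] => [(([[[S]]]))] => [(([[[()]]]))]

S => A   [S → A]
A => [S]   [A → [ S ]]
[S] => [(S)]   [S → ( S )]
[(S)] => [((S))]   [S → ( S )]
[((S))] => [((A))]   [S → A]
[((A))] => [(([S]))]   [A → [ S ]]
[(([S]))] => [(([A]))]   [S → A]
[(([A]))] => [(([[S]]))]   [A → [ S ]]
[(([[S]]))] => [(([[A]]))]   [S → A]
[(([[A]]))] => [(([[[S]]]))]   [A → [ S ]]
[(([[[S]]]))] => [(([[[()]]]))]   [S → ( )]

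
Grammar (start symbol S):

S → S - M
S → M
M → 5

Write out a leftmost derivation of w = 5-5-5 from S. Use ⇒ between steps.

S ⇒ S-M   [S → S - M]
S-M ⇒ S-M-M   [S → S - M]
S-M-M ⇒ M-M-M   [S → M]
M-M-M ⇒ 5-M-M   [M → 5]
5-M-M ⇒ 5-5-M   [M → 5]
5-5-M ⇒ 5-5-5   [M → 5]

S ⇒ S-M ⇒ S-M-M ⇒ M-M-M ⇒ 5-M-M ⇒ 5-5-M ⇒ 5-5-5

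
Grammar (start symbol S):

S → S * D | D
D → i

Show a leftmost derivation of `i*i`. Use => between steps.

S=>S*D=>D*D=>i*D=>i*i

S => S*D   [S → S * D]
S*D => D*D   [S → D]
D*D => i*D   [D → i]
i*D => i*i   [D → i]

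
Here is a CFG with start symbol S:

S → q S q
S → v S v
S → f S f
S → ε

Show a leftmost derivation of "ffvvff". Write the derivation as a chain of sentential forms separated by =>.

S => fSf => ffSff => ffvSvff => ffvvff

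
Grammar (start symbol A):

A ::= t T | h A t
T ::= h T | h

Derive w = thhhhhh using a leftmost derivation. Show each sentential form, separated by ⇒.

A ⇒ tT ⇒ thT ⇒ thhT ⇒ thhhT ⇒ thhhhT ⇒ thhhhhT ⇒ thhhhhh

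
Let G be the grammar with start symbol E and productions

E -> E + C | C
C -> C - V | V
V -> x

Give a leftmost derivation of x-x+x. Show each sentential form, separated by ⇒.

E ⇒ E+C   [E -> E + C]
E+C ⇒ C+C   [E -> C]
C+C ⇒ C-V+C   [C -> C - V]
C-V+C ⇒ V-V+C   [C -> V]
V-V+C ⇒ x-V+C   [V -> x]
x-V+C ⇒ x-x+C   [V -> x]
x-x+C ⇒ x-x+V   [C -> V]
x-x+V ⇒ x-x+x   [V -> x]

E⇒E+C⇒C+C⇒C-V+C⇒V-V+C⇒x-V+C⇒x-x+C⇒x-x+V⇒x-x+x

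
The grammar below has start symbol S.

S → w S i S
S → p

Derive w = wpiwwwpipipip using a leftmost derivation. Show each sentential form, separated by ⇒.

S⇒wSiS⇒wpiS⇒wpiwSiS⇒wpiwwSiSiS⇒wpiwwwSiSiSiS⇒wpiwwwpiSiSiS⇒wpiwwwpipiSiS⇒wpiwwwpipipiS⇒wpiwwwpipipip

S ⇒ wSiS   [S → w S i S]
wSiS ⇒ wpiS   [S → p]
wpiS ⇒ wpiwSiS   [S → w S i S]
wpiwSiS ⇒ wpiwwSiSiS   [S → w S i S]
wpiwwSiSiS ⇒ wpiwwwSiSiSiS   [S → w S i S]
wpiwwwSiSiSiS ⇒ wpiwwwpiSiSiS   [S → p]
wpiwwwpiSiSiS ⇒ wpiwwwpipiSiS   [S → p]
wpiwwwpipiSiS ⇒ wpiwwwpipipiS   [S → p]
wpiwwwpipipiS ⇒ wpiwwwpipipip   [S → p]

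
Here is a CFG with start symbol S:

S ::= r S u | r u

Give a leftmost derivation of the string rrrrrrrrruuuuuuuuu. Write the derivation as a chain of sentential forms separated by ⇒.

S⇒rSu⇒rrSuu⇒rrrSuuu⇒rrrrSuuuu⇒rrrrrSuuuuu⇒rrrrrrSuuuuuu⇒rrrrrrrSuuuuuuu⇒rrrrrrrrSuuuuuuuu⇒rrrrrrrrruuuuuuuuu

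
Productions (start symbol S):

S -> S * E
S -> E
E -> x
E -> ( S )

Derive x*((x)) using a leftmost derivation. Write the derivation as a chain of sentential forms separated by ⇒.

S ⇒ S*E   [S -> S * E]
S*E ⇒ E*E   [S -> E]
E*E ⇒ x*E   [E -> x]
x*E ⇒ x*(S)   [E -> ( S )]
x*(S) ⇒ x*(E)   [S -> E]
x*(E) ⇒ x*((S))   [E -> ( S )]
x*((S)) ⇒ x*((E))   [S -> E]
x*((E)) ⇒ x*((x))   [E -> x]

S ⇒ S*E ⇒ E*E ⇒ x*E ⇒ x*(S) ⇒ x*(E) ⇒ x*((S)) ⇒ x*((E)) ⇒ x*((x))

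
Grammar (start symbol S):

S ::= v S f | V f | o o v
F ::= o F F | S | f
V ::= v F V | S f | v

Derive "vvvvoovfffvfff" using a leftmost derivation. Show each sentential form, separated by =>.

S => vSf   [S ::= v S f]
vSf => vvSff   [S ::= v S f]
vvSff => vvVfff   [S ::= V f]
vvVfff => vvvFVfff   [V ::= v F V]
vvvFVfff => vvvSVfff   [F ::= S]
vvvSVfff => vvvvSfVfff   [S ::= v S f]
vvvvSfVfff => vvvvVffVfff   [S ::= V f]
vvvvVffVfff => vvvvSfffVfff   [V ::= S f]
vvvvSfffVfff => vvvvoovfffVfff   [S ::= o o v]
vvvvoovfffVfff => vvvvoovfffvfff   [V ::= v]

S => vSf => vvSff => vvVfff => vvvFVfff => vvvSVfff => vvvvSfVfff => vvvvVffVfff => vvvvSfffVfff => vvvvoovfffVfff => vvvvoovfffvfff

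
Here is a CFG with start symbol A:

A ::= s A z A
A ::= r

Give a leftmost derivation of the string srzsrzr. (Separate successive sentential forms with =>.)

A=>sAzA=>srzA=>srzsAzA=>srzsrzA=>srzsrzr

A => sAzA   [A ::= s A z A]
sAzA => srzA   [A ::= r]
srzA => srzsAzA   [A ::= s A z A]
srzsAzA => srzsrzA   [A ::= r]
srzsrzA => srzsrzr   [A ::= r]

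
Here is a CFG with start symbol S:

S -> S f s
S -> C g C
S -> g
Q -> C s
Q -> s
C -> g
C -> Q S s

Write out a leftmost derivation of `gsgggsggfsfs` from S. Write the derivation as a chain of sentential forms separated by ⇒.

S⇒Sfs⇒Sfsfs⇒CgCfsfs⇒QSsgCfsfs⇒CsSsgCfsfs⇒gsSsgCfsfs⇒gsCgCsgCfsfs⇒gsggCsgCfsfs⇒gsgggsgCfsfs⇒gsgggsggfsfs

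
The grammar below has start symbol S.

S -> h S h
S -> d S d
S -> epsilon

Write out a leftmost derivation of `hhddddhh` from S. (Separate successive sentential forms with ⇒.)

S ⇒ hSh ⇒ hhShh ⇒ hhdSdhh ⇒ hhddSddhh ⇒ hhddddhh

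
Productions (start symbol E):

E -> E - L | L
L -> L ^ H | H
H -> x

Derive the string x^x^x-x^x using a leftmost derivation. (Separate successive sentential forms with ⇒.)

E⇒E-L⇒L-L⇒L^H-L⇒L^H^H-L⇒H^H^H-L⇒x^H^H-L⇒x^x^H-L⇒x^x^x-L⇒x^x^x-L^H⇒x^x^x-H^H⇒x^x^x-x^H⇒x^x^x-x^x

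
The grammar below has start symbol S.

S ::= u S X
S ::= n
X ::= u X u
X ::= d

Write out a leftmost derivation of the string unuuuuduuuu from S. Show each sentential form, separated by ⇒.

S⇒uSX⇒unX⇒unuXu⇒unuuXuu⇒unuuuXuuu⇒unuuuuXuuuu⇒unuuuuduuuu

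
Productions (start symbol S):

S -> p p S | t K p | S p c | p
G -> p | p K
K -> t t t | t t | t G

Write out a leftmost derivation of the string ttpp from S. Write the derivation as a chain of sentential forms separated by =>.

S => tKp   [S -> t K p]
tKp => ttGp   [K -> t G]
ttGp => ttpp   [G -> p]

S=>tKp=>ttGp=>ttpp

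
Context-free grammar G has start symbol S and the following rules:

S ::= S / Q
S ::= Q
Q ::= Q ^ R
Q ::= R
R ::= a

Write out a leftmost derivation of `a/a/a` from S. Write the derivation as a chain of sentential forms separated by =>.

S => S/Q   [S ::= S / Q]
S/Q => S/Q/Q   [S ::= S / Q]
S/Q/Q => Q/Q/Q   [S ::= Q]
Q/Q/Q => R/Q/Q   [Q ::= R]
R/Q/Q => a/Q/Q   [R ::= a]
a/Q/Q => a/R/Q   [Q ::= R]
a/R/Q => a/a/Q   [R ::= a]
a/a/Q => a/a/R   [Q ::= R]
a/a/R => a/a/a   [R ::= a]

S => S/Q => S/Q/Q => Q/Q/Q => R/Q/Q => a/Q/Q => a/R/Q => a/a/Q => a/a/R => a/a/a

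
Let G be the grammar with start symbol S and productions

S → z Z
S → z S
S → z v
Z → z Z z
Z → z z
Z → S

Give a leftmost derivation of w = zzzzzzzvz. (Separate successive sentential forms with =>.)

S => zZ => zS => zzZ => zzS => zzzZ => zzzzZz => zzzzSz => zzzzzSz => zzzzzzSz => zzzzzzzvz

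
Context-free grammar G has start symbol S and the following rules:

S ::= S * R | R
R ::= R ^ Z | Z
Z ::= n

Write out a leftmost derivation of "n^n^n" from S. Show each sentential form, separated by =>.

S=>R=>R^Z=>R^Z^Z=>Z^Z^Z=>n^Z^Z=>n^n^Z=>n^n^n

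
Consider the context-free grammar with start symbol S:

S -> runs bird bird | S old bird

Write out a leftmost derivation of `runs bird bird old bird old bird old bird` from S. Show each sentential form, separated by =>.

S => S old bird => S old bird old bird => S old bird old bird old bird => runs bird bird old bird old bird old bird

S => S old bird   [S -> S old bird]
S old bird => S old bird old bird   [S -> S old bird]
S old bird old bird => S old bird old bird old bird   [S -> S old bird]
S old bird old bird old bird => runs bird bird old bird old bird old bird   [S -> runs bird bird]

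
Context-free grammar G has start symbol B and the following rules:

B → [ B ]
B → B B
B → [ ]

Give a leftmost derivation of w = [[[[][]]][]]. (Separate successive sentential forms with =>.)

B=>[B]=>[BB]=>[[B]B]=>[[[B]]B]=>[[[BB]]B]=>[[[[]B]]B]=>[[[[][]]]B]=>[[[[][]]][]]

B => [B]   [B → [ B ]]
[B] => [BB]   [B → B B]
[BB] => [[B]B]   [B → [ B ]]
[[B]B] => [[[B]]B]   [B → [ B ]]
[[[B]]B] => [[[BB]]B]   [B → B B]
[[[BB]]B] => [[[[]B]]B]   [B → [ ]]
[[[[]B]]B] => [[[[][]]]B]   [B → [ ]]
[[[[][]]]B] => [[[[][]]][]]   [B → [ ]]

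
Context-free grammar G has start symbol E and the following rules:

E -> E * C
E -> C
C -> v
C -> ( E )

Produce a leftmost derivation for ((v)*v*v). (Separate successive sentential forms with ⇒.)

E ⇒ C ⇒ (E) ⇒ (E*C) ⇒ (E*C*C) ⇒ (C*C*C) ⇒ ((E)*C*C) ⇒ ((C)*C*C) ⇒ ((v)*C*C) ⇒ ((v)*v*C) ⇒ ((v)*v*v)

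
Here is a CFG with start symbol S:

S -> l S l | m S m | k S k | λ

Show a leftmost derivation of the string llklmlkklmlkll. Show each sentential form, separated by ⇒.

S ⇒ lSl ⇒ llSll ⇒ llkSkll ⇒ llklSlkll ⇒ llklmSmlkll ⇒ llklmlSlmlkll ⇒ llklmlkSklmlkll ⇒ llklmlkklmlkll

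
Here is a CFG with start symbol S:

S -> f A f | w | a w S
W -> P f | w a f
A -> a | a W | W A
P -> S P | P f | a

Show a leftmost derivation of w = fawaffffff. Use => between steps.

S=>fAf=>faWf=>faPff=>faPfff=>faSPfff=>fawPfff=>fawPffff=>fawPfffff=>fawPffffff=>fawaffffff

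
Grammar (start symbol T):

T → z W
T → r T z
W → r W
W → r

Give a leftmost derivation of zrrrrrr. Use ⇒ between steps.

T ⇒ zW   [T → z W]
zW ⇒ zrW   [W → r W]
zrW ⇒ zrrW   [W → r W]
zrrW ⇒ zrrrW   [W → r W]
zrrrW ⇒ zrrrrW   [W → r W]
zrrrrW ⇒ zrrrrrW   [W → r W]
zrrrrrW ⇒ zrrrrrr   [W → r]

T⇒zW⇒zrW⇒zrrW⇒zrrrW⇒zrrrrW⇒zrrrrrW⇒zrrrrrr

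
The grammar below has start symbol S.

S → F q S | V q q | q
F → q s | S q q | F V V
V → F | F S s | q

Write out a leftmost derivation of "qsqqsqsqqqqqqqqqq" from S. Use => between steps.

S => FqS => qsqS => qsqFqS => qsqSqqqS => qsqVqqqqqS => qsqFqqqqqS => qsqSqqqqqqqS => qsqVqqqqqqqqqS => qsqFSsqqqqqqqqqS => qsqqsSsqqqqqqqqqS => qsqqsqsqqqqqqqqqS => qsqqsqsqqqqqqqqqq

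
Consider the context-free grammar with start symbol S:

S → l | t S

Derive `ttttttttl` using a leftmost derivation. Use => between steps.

S => tS   [S → t S]
tS => ttS   [S → t S]
ttS => tttS   [S → t S]
tttS => ttttS   [S → t S]
ttttS => tttttS   [S → t S]
tttttS => ttttttS   [S → t S]
ttttttS => tttttttS   [S → t S]
tttttttS => ttttttttS   [S → t S]
ttttttttS => ttttttttl   [S → l]

S => tS => ttS => tttS => ttttS => tttttS => ttttttS => tttttttS => ttttttttS => ttttttttl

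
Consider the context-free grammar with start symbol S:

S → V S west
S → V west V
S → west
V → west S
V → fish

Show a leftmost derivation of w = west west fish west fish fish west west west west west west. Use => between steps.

S => V S west => west S S west => west V S west S west => west west S S west S west => west west V west V S west S west => west west fish west V S west S west => west west fish west fish S west S west => west west fish west fish V west V west S west => west west fish west fish fish west V west S west => west west fish west fish fish west west S west S west => west west fish west fish fish west west west west S west => west west fish west fish fish west west west west west west

S => V S west   [S → V S west]
V S west => west S S west   [V → west S]
west S S west => west V S west S west   [S → V S west]
west V S west S west => west west S S west S west   [V → west S]
west west S S west S west => west west V west V S west S west   [S → V west V]
west west V west V S west S west => west west fish west V S west S west   [V → fish]
west west fish west V S west S west => west west fish west fish S west S west   [V → fish]
west west fish west fish S west S west => west west fish west fish V west V west S west   [S → V west V]
west west fish west fish V west V west S west => west west fish west fish fish west V west S west   [V → fish]
west west fish west fish fish west V west S west => west west fish west fish fish west west S west S west   [V → west S]
west west fish west fish fish west west S west S west => west west fish west fish fish west west west west S west   [S → west]
west west fish west fish fish west west west west S west => west west fish west fish fish west west west west west west   [S → west]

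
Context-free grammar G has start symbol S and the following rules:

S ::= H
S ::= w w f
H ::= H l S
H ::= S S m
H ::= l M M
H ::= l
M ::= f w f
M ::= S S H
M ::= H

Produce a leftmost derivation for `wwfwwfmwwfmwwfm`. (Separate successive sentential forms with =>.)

S => H   [S ::= H]
H => SSm   [H ::= S S m]
SSm => HSm   [S ::= H]
HSm => SSmSm   [H ::= S S m]
SSmSm => HSmSm   [S ::= H]
HSmSm => SSmSmSm   [H ::= S S m]
SSmSmSm => wwfSmSmSm   [S ::= w w f]
wwfSmSmSm => wwfwwfmSmSm   [S ::= w w f]
wwfwwfmSmSm => wwfwwfmwwfmSm   [S ::= w w f]
wwfwwfmwwfmSm => wwfwwfmwwfmwwfm   [S ::= w w f]

S=>H=>SSm=>HSm=>SSmSm=>HSmSm=>SSmSmSm=>wwfSmSmSm=>wwfwwfmSmSm=>wwfwwfmwwfmSm=>wwfwwfmwwfmwwfm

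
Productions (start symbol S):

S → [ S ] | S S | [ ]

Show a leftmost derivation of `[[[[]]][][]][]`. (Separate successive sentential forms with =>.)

S => SS   [S → S S]
SS => [S]S   [S → [ S ]]
[S]S => [SS]S   [S → S S]
[SS]S => [SSS]S   [S → S S]
[SSS]S => [[S]SS]S   [S → [ S ]]
[[S]SS]S => [[[S]]SS]S   [S → [ S ]]
[[[S]]SS]S => [[[[]]]SS]S   [S → [ ]]
[[[[]]]SS]S => [[[[]]][]S]S   [S → [ ]]
[[[[]]][]S]S => [[[[]]][][]]S   [S → [ ]]
[[[[]]][][]]S => [[[[]]][][]][]   [S → [ ]]

S => SS => [S]S => [SS]S => [SSS]S => [[S]SS]S => [[[S]]SS]S => [[[[]]]SS]S => [[[[]]][]S]S => [[[[]]][][]]S => [[[[]]][][]][]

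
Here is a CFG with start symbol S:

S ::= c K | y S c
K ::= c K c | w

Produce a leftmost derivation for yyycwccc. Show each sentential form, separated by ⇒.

S⇒ySc⇒yyScc⇒yyySccc⇒yyycKccc⇒yyycwccc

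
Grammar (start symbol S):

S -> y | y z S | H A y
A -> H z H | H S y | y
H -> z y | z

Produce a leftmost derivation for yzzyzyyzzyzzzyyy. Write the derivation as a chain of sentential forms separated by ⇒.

S ⇒ yzS ⇒ yzHAy ⇒ yzzyAy ⇒ yzzyHSyy ⇒ yzzyzySyy ⇒ yzzyzyyzSyy ⇒ yzzyzyyzHAyyy ⇒ yzzyzyyzzyAyyy ⇒ yzzyzyyzzyHzHyyy ⇒ yzzyzyyzzyzzHyyy ⇒ yzzyzyyzzyzzzyyy

S ⇒ yzS   [S -> y z S]
yzS ⇒ yzHAy   [S -> H A y]
yzHAy ⇒ yzzyAy   [H -> z y]
yzzyAy ⇒ yzzyHSyy   [A -> H S y]
yzzyHSyy ⇒ yzzyzySyy   [H -> z y]
yzzyzySyy ⇒ yzzyzyyzSyy   [S -> y z S]
yzzyzyyzSyy ⇒ yzzyzyyzHAyyy   [S -> H A y]
yzzyzyyzHAyyy ⇒ yzzyzyyzzyAyyy   [H -> z y]
yzzyzyyzzyAyyy ⇒ yzzyzyyzzyHzHyyy   [A -> H z H]
yzzyzyyzzyHzHyyy ⇒ yzzyzyyzzyzzHyyy   [H -> z]
yzzyzyyzzyzzHyyy ⇒ yzzyzyyzzyzzzyyy   [H -> z]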